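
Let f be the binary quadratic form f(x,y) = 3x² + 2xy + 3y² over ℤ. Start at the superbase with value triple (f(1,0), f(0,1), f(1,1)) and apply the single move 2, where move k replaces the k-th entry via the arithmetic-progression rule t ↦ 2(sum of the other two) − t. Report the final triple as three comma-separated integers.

start (3,3,8) = (f(1,0),f(0,1),f(1,1))
replace slot 2: 2·(3+8) − 3 = 19 → (3,19,8)

3,19,8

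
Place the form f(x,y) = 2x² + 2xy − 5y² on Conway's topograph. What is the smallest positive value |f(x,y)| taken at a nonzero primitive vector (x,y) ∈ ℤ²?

descent: ρ → (-5,-2,2)
descent: ρ → (2,6,-1)  [lands on river]
river: ρ → (-1,6,2)
closes: descent 2, river 2
min |a| on river = 1

1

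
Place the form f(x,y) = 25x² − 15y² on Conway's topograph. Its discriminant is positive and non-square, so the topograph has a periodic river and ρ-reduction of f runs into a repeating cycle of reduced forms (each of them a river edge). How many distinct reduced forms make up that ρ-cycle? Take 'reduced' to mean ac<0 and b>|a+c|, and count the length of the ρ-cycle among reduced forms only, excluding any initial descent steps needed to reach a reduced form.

D = 1500, ⌊√D⌋ = 38
descent: ρ → (-15,30,10)  [lands on river]
river: ρ → (10,30,-15)
ρ-cycle length = 2 (tail of 1 descent step not counted)

2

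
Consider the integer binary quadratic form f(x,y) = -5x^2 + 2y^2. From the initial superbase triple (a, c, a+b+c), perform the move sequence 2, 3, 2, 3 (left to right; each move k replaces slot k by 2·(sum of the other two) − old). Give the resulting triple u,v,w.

start (-5,2,-3) = (f(1,0),f(0,1),f(1,1))
replace slot 2: 2·((-5)+(-3)) − 2 = -18 → (-5,-18,-3)
replace slot 3: 2·((-5)+(-18)) − (-3) = -43 → (-5,-18,-43)
replace slot 2: 2·((-5)+(-43)) − (-18) = -78 → (-5,-78,-43)
replace slot 3: 2·((-5)+(-78)) − (-43) = -123 → (-5,-78,-123)

-5,-78,-123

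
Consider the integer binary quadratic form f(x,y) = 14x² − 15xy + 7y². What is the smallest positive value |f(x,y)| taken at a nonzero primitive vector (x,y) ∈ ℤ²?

translate: b→13 (≡-15 mod 28), so (14,-15,7)→(14,13,6)
flip: (14,13,6)→(6,-13,14)
translate: b→-1 (≡-13 mod 12), so (6,-13,14)→(6,-1,7)
reduced (well bottom): (6,-1,7) with a≤c, −a<b≤a
well minimum = a = 6

6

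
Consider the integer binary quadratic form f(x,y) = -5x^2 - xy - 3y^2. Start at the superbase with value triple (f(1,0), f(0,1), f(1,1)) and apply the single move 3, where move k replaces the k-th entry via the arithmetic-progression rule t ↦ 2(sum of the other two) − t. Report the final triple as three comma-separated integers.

start (-5,-3,-9) = (f(1,0),f(0,1),f(1,1))
replace slot 3: 2·((-5)+(-3)) − (-9) = -7 → (-5,-3,-7)

-5,-3,-7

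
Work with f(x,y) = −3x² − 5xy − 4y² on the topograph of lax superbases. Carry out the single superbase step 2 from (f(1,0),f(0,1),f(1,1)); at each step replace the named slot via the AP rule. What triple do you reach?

start (-3,-4,-12) = (f(1,0),f(0,1),f(1,1))
replace slot 2: 2·((-3)+(-12)) − (-4) = -26 → (-3,-26,-12)

-3,-26,-12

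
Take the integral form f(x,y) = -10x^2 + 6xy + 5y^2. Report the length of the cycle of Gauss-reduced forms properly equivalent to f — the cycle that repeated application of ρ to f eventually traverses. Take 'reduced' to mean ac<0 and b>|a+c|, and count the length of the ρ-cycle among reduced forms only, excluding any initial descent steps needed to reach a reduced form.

D = 236, ⌊√D⌋ = 15
river: ρ → (5,14,-2)
river: ρ → (-2,14,5)
river: ρ → (5,6,-10)
river: ρ → (-10,14,1)
river: ρ → (1,14,-10)
river: ρ → (-10,6,5)
ρ-cycle length = 6 (tail of 0 descent steps not counted)

6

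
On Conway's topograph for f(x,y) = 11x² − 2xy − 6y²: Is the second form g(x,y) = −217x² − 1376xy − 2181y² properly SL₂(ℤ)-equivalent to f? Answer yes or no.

D₁ = 268, D₂ = 268
river cycle of f (length 10): (-6, 14, 3), (3, 16, -1), (-1, 16, 3), (3, 14, -6), (-6, 10, 7), (7, 4, -9), (-9, 14, 2), (2, 14, -9), (-9, 4, 7), (7, 10, -6)
river cycle of g (length 10): (-6, 14, 3), (3, 16, -1), (-1, 16, 3), (3, 14, -6), (-6, 10, 7), (7, 4, -9), (-9, 14, 2), (2, 14, -9), (-9, 4, 7), (7, 10, -6)
cycles coincide ⇒ equivalent

yes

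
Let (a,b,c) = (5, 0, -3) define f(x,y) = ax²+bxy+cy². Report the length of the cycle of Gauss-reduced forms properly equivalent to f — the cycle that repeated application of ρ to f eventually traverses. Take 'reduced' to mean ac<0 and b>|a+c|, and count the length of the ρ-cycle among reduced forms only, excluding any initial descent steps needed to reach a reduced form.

D = 60, ⌊√D⌋ = 7
descent: ρ → (-3,6,2)  [lands on river]
river: ρ → (2,6,-3)
ρ-cycle length = 2 (tail of 1 descent step not counted)

2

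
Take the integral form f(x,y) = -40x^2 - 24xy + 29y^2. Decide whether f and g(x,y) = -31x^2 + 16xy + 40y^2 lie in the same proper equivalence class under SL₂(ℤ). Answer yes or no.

D₁ = 5216, D₂ = 5216
river cycle of f (length 8): (29, 24, -40), (-40, 56, 13), (13, 48, -56), (-56, 64, 5), (5, 66, -43), (-43, 20, 28), (28, 36, -35), (-35, 34, 29)
river cycle of g (length 8): (40, 64, -7), (-7, 62, 49), (49, 36, -20), (-20, 44, 41), (41, 38, -23), (-23, 54, 25), (25, 46, -31), (-31, 16, 40)
cycles differ ⇒ inequivalent

no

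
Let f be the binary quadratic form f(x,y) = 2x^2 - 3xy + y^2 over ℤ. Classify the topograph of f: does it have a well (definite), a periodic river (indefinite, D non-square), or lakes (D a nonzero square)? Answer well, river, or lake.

D = b²−4ac = (-3)² − 4·2·1 = 1
D = 1² is a perfect square ⇒ form factors over ℤ ⇒ lakes

lake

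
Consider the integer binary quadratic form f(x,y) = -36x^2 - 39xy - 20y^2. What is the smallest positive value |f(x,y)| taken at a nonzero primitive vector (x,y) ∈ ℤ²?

translate: b→-33 (≡39 mod 72), so (36,39,20)→(36,-33,17)
flip: (36,-33,17)→(17,33,36)
translate: b→-1 (≡33 mod 34), so (17,33,36)→(17,-1,20)
reduced (well bottom): (17,-1,20) with a≤c, −a<b≤a
well minimum |f| = |-17| = 17 (negative-definite)

17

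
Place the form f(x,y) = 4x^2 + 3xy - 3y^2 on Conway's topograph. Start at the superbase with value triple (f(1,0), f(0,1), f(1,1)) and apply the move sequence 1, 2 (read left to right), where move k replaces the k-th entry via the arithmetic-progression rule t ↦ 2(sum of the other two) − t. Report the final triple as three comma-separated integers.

start (4,-3,4) = (f(1,0),f(0,1),f(1,1))
replace slot 1: 2·((-3)+4) − 4 = -2 → (-2,-3,4)
replace slot 2: 2·((-2)+4) − (-3) = 7 → (-2,7,4)

-2,7,4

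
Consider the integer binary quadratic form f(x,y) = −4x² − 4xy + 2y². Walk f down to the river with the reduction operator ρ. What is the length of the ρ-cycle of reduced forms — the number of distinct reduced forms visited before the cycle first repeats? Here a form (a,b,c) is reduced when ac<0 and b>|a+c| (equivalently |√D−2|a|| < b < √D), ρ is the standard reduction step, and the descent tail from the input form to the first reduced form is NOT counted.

D = 48, ⌊√D⌋ = 6
descent: ρ → (2,4,-4)  [lands on river]
river: ρ → (-4,4,2)
ρ-cycle length = 2 (tail of 1 descent step not counted)

2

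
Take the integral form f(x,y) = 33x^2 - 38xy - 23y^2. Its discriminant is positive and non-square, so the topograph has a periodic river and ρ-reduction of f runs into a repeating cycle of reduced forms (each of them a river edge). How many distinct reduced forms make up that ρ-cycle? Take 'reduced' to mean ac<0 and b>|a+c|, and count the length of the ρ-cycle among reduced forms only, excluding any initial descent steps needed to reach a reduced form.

D = 4480, ⌊√D⌋ = 66
descent: ρ → (-23,38,33)  [lands on river]
river: ρ → (33,28,-28)
river: ρ → (-28,28,33)
river: ρ → (33,38,-23)
river: ρ → (-23,54,17)
river: ρ → (17,48,-32)
river: ρ → (-32,16,33)
river: ρ → (33,50,-15)
river: ρ → (-15,40,48)
river: ρ → (48,56,-7)
river: ρ → (-7,56,48)
river: ρ → (48,40,-15)
river: ρ → (-15,50,33)
river: ρ → (33,16,-32)
river: ρ → (-32,48,17)
river: ρ → (17,54,-23)
ρ-cycle length = 16 (tail of 1 descent step not counted)

16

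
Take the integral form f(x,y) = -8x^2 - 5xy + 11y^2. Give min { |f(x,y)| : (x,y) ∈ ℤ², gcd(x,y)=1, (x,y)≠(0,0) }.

descent: ρ → (11,5,-8)  [lands on river]
river: ρ → (-8,11,8)
river: ρ → (8,5,-11)
river: ρ → (-11,17,2)
river: ρ → (2,19,-2)
river: ρ → (-2,17,11)
closes: descent 1, river 6
min |a| on river = 2

2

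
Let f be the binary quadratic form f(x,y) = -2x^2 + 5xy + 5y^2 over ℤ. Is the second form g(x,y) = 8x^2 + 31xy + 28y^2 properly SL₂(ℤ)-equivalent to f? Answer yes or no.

D₁ = 65, D₂ = 65
river cycle of f (length 6): (5, 5, -2), (-2, 7, 2), (2, 5, -5), (-5, 5, 2), (2, 7, -2), (-2, 5, 5)
river cycle of g (length 6): (5, 5, -2), (-2, 7, 2), (2, 5, -5), (-5, 5, 2), (2, 7, -2), (-2, 5, 5)
cycles coincide ⇒ equivalent

yes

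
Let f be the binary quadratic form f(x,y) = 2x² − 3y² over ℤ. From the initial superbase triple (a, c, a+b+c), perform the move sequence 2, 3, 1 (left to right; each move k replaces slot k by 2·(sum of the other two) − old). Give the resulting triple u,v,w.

start (2,-3,-1) = (f(1,0),f(0,1),f(1,1))
replace slot 2: 2·(2+(-1)) − (-3) = 5 → (2,5,-1)
replace slot 3: 2·(2+5) − (-1) = 15 → (2,5,15)
replace slot 1: 2·(5+15) − 2 = 38 → (38,5,15)

38,5,15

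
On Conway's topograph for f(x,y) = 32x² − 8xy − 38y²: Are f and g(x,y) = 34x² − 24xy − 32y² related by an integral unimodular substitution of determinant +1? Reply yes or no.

D₁ = 4928, D₂ = 4928
river cycle of f (length 6): (-38, 8, 32), (32, 56, -14), (-14, 56, 32), (32, 8, -38), (-38, 68, 2), (2, 68, -38)
river cycle of g (length 8): (-32, 24, 34), (34, 44, -22), (-22, 44, 34), (34, 24, -32), (-32, 40, 26), (26, 64, -8), (-8, 64, 26), (26, 40, -32)
cycles differ ⇒ inequivalent

no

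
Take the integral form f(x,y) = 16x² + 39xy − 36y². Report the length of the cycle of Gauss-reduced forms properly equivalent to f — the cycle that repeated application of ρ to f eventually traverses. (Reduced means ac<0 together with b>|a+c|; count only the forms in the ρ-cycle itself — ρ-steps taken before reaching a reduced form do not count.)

D = 3825, ⌊√D⌋ = 61
river: ρ → (-36,33,19)
river: ρ → (19,43,-26)
river: ρ → (-26,61,1)
river: ρ → (1,61,-26)
river: ρ → (-26,43,19)
river: ρ → (19,33,-36)
river: ρ → (-36,39,16)
river: ρ → (16,57,-9)
river: ρ → (-9,51,34)
river: ρ → (34,17,-26)
river: ρ → (-26,35,25)
river: ρ → (25,15,-36)
river: ρ → (-36,57,4)
river: ρ → (4,55,-50)
river: ρ → (-50,45,9)
river: ρ → (9,45,-50)
river: ρ → (-50,55,4)
river: ρ → (4,57,-36)
river: ρ → (-36,15,25)
river: ρ → (25,35,-26)
river: ρ → (-26,17,34)
river: ρ → (34,51,-9)
river: ρ → (-9,57,16)
river: ρ → (16,39,-36)
ρ-cycle length = 24 (tail of 0 descent steps not counted)

24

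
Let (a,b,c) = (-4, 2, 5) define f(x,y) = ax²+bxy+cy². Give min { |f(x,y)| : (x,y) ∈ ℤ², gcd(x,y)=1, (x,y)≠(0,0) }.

river: ρ → (5,8,-1)
river: ρ → (-1,8,5)
river: ρ → (5,2,-4)
river: ρ → (-4,6,3)
river: ρ → (3,6,-4)
river: ρ → (-4,2,5)
closes: descent 0, river 6
min |a| on river = 1

1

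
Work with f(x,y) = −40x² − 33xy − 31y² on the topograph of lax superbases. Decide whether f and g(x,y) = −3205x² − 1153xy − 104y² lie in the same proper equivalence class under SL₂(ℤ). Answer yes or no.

D₁ = -3871, D₂ = -3871
f is negative-definite; reduce −f:
−f: flip: (40,33,31)→(31,-33,40)
−f: translate: b→29 (≡-33 mod 62), so (31,-33,40)→(31,29,38)
−f: reduced (well bottom): (31,29,38) with a≤c, −a<b≤a
flip sign back: reduced form of f is (-31,-29,-38)
g is negative-definite; reduce −g:
−g: flip: (3205,1153,104)→(104,-1153,3205)
−g: translate: b→95 (≡-1153 mod 208), so (104,-1153,3205)→(104,95,31)
−g: flip: (104,95,31)→(31,-95,104)
−g: translate: b→29 (≡-95 mod 62), so (31,-95,104)→(31,29,38)
−g: reduced (well bottom): (31,29,38) with a≤c, −a<b≤a
flip sign back: reduced form of g is (-31,-29,-38)
reduced forms (-31, -29, -38) vs (-31, -29, -38) ⇒ equivalent

yes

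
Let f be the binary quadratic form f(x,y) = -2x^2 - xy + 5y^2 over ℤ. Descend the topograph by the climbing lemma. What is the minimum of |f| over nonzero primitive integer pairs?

descent: ρ → (5,1,-2)
descent: ρ → (-2,3,4)  [lands on river]
river: ρ → (4,5,-1)
river: ρ → (-1,5,4)
river: ρ → (4,3,-2)
river: ρ → (-2,5,2)
river: ρ → (2,3,-4)
river: ρ → (-4,5,1)
river: ρ → (1,5,-4)
river: ρ → (-4,3,2)
river: ρ → (2,5,-2)
closes: descent 2, river 10
min |a| on river = 1

1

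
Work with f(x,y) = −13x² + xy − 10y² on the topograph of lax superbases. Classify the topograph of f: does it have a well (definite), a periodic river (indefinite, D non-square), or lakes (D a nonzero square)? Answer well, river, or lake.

D = b²−4ac = 1² − 4·(-13)·(-10) = -519
D < 0 ⇒ definite ⇒ every region one sign ⇒ single well

well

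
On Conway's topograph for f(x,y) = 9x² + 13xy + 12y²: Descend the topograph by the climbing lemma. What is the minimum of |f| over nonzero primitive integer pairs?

translate: b→-5 (≡13 mod 18), so (9,13,12)→(9,-5,8)
flip: (9,-5,8)→(8,5,9)
reduced (well bottom): (8,5,9) with a≤c, −a<b≤a
well minimum = a = 8

8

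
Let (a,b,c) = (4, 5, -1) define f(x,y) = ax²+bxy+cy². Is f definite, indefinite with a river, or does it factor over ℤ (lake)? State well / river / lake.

D = b²−4ac = 5² − 4·4·(-1) = 41
D > 0 non-square ⇒ indefinite ⇒ periodic river

river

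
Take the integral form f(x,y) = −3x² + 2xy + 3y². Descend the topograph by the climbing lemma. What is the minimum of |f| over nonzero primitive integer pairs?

river: ρ → (3,4,-2)
river: ρ → (-2,4,3)
river: ρ → (3,2,-3)
river: ρ → (-3,4,2)
river: ρ → (2,4,-3)
river: ρ → (-3,2,3)
closes: descent 0, river 6
min |a| on river = 2

2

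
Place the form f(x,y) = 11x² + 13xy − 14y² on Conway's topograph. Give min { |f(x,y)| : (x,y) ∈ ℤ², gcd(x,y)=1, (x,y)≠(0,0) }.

river: ρ → (-14,15,10)
river: ρ → (10,25,-4)
river: ρ → (-4,23,16)
river: ρ → (16,9,-11)
river: ρ → (-11,13,14)
river: ρ → (14,15,-10)
river: ρ → (-10,25,4)
river: ρ → (4,23,-16)
river: ρ → (-16,9,11)
river: ρ → (11,13,-14)
closes: descent 0, river 10
min |a| on river = 4

4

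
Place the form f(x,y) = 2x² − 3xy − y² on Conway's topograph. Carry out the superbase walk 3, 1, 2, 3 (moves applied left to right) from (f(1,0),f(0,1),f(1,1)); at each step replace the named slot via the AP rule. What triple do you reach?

start (2,-1,-2) = (f(1,0),f(0,1),f(1,1))
replace slot 3: 2·(2+(-1)) − (-2) = 4 → (2,-1,4)
replace slot 1: 2·((-1)+4) − 2 = 4 → (4,-1,4)
replace slot 2: 2·(4+4) − (-1) = 17 → (4,17,4)
replace slot 3: 2·(4+17) − 4 = 38 → (4,17,38)

4,17,38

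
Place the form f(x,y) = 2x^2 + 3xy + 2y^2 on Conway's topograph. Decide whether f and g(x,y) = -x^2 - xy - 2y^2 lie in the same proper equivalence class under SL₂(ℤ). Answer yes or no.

D₁ = -7, D₂ = -7
f: translate: b→-1 (≡3 mod 4), so (2,3,2)→(2,-1,1)
f: flip: (2,-1,1)→(1,1,2)
f: reduced (well bottom): (1,1,2) with a≤c, −a<b≤a
g is negative-definite; reduce −g:
−g: reduced (well bottom): (1,1,2) with a≤c, −a<b≤a
flip sign back: reduced form of g is (-1,-1,-2)
reduced forms (1, 1, 2) vs (-1, -1, -2) ⇒ inequivalent

no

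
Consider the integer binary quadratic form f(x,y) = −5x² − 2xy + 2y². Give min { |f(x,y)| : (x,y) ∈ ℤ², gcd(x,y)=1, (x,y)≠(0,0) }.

descent: ρ → (2,6,-1)  [lands on river]
river: ρ → (-1,6,2)
closes: descent 1, river 2
min |a| on river = 1

1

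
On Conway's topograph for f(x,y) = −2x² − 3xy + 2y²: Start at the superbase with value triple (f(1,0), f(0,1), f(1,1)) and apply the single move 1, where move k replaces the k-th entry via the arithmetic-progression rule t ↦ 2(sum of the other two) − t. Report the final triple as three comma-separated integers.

start (-2,2,-3) = (f(1,0),f(0,1),f(1,1))
replace slot 1: 2·(2+(-3)) − (-2) = 0 → (0,2,-3)

0,2,-3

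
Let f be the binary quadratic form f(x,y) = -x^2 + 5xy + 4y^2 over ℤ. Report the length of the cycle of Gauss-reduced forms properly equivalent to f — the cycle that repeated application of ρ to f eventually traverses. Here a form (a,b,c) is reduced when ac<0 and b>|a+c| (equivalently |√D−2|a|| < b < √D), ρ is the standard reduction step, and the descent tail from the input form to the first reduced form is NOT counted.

D = 41, ⌊√D⌋ = 6
river: ρ → (4,3,-2)
river: ρ → (-2,5,2)
river: ρ → (2,3,-4)
river: ρ → (-4,5,1)
river: ρ → (1,5,-4)
river: ρ → (-4,3,2)
river: ρ → (2,5,-2)
river: ρ → (-2,3,4)
river: ρ → (4,5,-1)
river: ρ → (-1,5,4)
ρ-cycle length = 10 (tail of 0 descent steps not counted)

10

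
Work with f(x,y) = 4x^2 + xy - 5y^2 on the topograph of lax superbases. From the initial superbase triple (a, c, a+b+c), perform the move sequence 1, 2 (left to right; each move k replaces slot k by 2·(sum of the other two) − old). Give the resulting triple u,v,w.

start (4,-5,0) = (f(1,0),f(0,1),f(1,1))
replace slot 1: 2·((-5)+0) − 4 = -14 → (-14,-5,0)
replace slot 2: 2·((-14)+0) − (-5) = -23 → (-14,-23,0)

-14,-23,0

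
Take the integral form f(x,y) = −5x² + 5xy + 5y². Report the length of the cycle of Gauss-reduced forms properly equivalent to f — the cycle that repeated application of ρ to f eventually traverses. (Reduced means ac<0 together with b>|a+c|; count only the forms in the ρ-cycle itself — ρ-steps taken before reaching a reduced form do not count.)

D = 125, ⌊√D⌋ = 11
river: ρ → (5,5,-5)
river: ρ → (-5,5,5)
ρ-cycle length = 2 (tail of 0 descent steps not counted)

2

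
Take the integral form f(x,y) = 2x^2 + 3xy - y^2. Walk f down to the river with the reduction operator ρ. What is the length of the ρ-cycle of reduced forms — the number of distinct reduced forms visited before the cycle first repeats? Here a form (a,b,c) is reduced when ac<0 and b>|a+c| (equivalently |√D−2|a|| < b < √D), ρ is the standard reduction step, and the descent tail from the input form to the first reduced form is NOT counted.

D = 17, ⌊√D⌋ = 4
river: ρ → (-1,3,2)
river: ρ → (2,1,-2)
river: ρ → (-2,3,1)
river: ρ → (1,3,-2)
river: ρ → (-2,1,2)
river: ρ → (2,3,-1)
ρ-cycle length = 6 (tail of 0 descent steps not counted)

6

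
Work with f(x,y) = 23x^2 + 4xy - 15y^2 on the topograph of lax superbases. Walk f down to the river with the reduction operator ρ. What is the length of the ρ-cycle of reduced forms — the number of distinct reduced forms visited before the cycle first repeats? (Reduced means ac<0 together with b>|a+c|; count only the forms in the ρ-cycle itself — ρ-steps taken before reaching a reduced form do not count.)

D = 1396, ⌊√D⌋ = 37
descent: ρ → (-15,26,12)  [lands on river]
river: ρ → (12,22,-19)
river: ρ → (-19,16,15)
river: ρ → (15,14,-20)
river: ρ → (-20,26,9)
river: ρ → (9,28,-17)
river: ρ → (-17,6,20)
river: ρ → (20,34,-3)
river: ρ → (-3,32,31)
river: ρ → (31,30,-4)
river: ρ → (-4,34,15)
river: ρ → (15,26,-12)
river: ρ → (-12,22,19)
river: ρ → (19,16,-15)
river: ρ → (-15,14,20)
river: ρ → (20,26,-9)
river: ρ → (-9,28,17)
river: ρ → (17,6,-20)
river: ρ → (-20,34,3)
river: ρ → (3,32,-31)
river: ρ → (-31,30,4)
river: ρ → (4,34,-15)
ρ-cycle length = 22 (tail of 1 descent step not counted)

22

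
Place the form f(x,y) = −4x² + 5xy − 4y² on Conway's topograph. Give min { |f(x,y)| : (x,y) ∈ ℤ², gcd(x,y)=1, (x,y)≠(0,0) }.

translate: b→3 (≡-5 mod 8), so (4,-5,4)→(4,3,3)
flip: (4,3,3)→(3,-3,4)
translate: b→3 (≡-3 mod 6), so (3,-3,4)→(3,3,4)
reduced (well bottom): (3,3,4) with a≤c, −a<b≤a
well minimum |f| = |-3| = 3 (negative-definite)

3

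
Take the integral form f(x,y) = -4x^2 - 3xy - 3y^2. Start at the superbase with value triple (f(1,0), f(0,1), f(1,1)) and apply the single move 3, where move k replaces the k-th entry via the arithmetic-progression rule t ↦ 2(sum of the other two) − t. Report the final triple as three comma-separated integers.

start (-4,-3,-10) = (f(1,0),f(0,1),f(1,1))
replace slot 3: 2·((-4)+(-3)) − (-10) = -4 → (-4,-3,-4)

-4,-3,-4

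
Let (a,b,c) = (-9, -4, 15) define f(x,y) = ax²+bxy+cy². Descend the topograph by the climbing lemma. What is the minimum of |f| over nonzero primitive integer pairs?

descent: ρ → (15,4,-9)
descent: ρ → (-9,14,10)  [lands on river]
river: ρ → (10,6,-13)
river: ρ → (-13,20,3)
river: ρ → (3,22,-6)
river: ρ → (-6,14,15)
river: ρ → (15,16,-5)
river: ρ → (-5,14,18)
river: ρ → (18,22,-1)
river: ρ → (-1,22,18)
river: ρ → (18,14,-5)
river: ρ → (-5,16,15)
river: ρ → (15,14,-6)
river: ρ → (-6,22,3)
river: ρ → (3,20,-13)
river: ρ → (-13,6,10)
river: ρ → (10,14,-9)
river: ρ → (-9,22,2)
river: ρ → (2,22,-9)
closes: descent 2, river 18
min |a| on river = 1

1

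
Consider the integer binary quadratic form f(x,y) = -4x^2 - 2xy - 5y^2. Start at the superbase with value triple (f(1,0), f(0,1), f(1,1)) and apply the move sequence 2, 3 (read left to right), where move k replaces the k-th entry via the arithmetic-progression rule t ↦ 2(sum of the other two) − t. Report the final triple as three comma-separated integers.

start (-4,-5,-11) = (f(1,0),f(0,1),f(1,1))
replace slot 2: 2·((-4)+(-11)) − (-5) = -25 → (-4,-25,-11)
replace slot 3: 2·((-4)+(-25)) − (-11) = -47 → (-4,-25,-47)

-4,-25,-47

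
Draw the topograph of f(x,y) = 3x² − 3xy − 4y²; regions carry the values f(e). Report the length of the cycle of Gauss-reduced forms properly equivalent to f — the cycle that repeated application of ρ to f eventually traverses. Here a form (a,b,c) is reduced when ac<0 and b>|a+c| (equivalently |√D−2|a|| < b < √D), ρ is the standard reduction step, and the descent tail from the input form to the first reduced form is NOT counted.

D = 57, ⌊√D⌋ = 7
descent: ρ → (-4,3,3)  [lands on river]
river: ρ → (3,3,-4)
river: ρ → (-4,5,2)
river: ρ → (2,7,-1)
river: ρ → (-1,7,2)
river: ρ → (2,5,-4)
ρ-cycle length = 6 (tail of 1 descent step not counted)

6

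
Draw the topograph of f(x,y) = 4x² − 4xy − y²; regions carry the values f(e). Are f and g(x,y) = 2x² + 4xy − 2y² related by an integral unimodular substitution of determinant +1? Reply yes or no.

D₁ = 32, D₂ = 32
river cycle of f (length 2): (-1, 4, 4), (4, 4, -1)
river cycle of g (length 2): (-2, 4, 2), (2, 4, -2)
cycles differ ⇒ inequivalent

no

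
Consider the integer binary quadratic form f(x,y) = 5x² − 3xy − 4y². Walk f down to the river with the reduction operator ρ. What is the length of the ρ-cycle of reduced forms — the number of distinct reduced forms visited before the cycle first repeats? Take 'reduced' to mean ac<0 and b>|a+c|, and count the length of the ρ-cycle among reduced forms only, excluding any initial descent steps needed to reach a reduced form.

D = 89, ⌊√D⌋ = 9
descent: ρ → (-4,3,5)  [lands on river]
river: ρ → (5,7,-2)
river: ρ → (-2,9,1)
river: ρ → (1,9,-2)
river: ρ → (-2,7,5)
river: ρ → (5,3,-4)
river: ρ → (-4,5,4)
river: ρ → (4,3,-5)
river: ρ → (-5,7,2)
river: ρ → (2,9,-1)
river: ρ → (-1,9,2)
river: ρ → (2,7,-5)
river: ρ → (-5,3,4)
river: ρ → (4,5,-4)
ρ-cycle length = 14 (tail of 1 descent step not counted)

14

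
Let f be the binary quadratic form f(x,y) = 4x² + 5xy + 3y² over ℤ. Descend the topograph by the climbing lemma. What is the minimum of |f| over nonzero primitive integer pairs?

translate: b→-3 (≡5 mod 8), so (4,5,3)→(4,-3,2)
flip: (4,-3,2)→(2,3,4)
translate: b→-1 (≡3 mod 4), so (2,3,4)→(2,-1,3)
reduced (well bottom): (2,-1,3) with a≤c, −a<b≤a
well minimum = a = 2

2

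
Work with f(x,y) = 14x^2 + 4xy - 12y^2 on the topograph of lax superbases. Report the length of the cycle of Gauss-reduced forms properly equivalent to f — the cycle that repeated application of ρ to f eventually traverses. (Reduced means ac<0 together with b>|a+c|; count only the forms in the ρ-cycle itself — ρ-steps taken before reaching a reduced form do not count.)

D = 688, ⌊√D⌋ = 26
river: ρ → (-12,20,6)
river: ρ → (6,16,-18)
river: ρ → (-18,20,4)
river: ρ → (4,20,-18)
river: ρ → (-18,16,6)
river: ρ → (6,20,-12)
river: ρ → (-12,4,14)
river: ρ → (14,24,-2)
river: ρ → (-2,24,14)
river: ρ → (14,4,-12)
ρ-cycle length = 10 (tail of 0 descent steps not counted)

10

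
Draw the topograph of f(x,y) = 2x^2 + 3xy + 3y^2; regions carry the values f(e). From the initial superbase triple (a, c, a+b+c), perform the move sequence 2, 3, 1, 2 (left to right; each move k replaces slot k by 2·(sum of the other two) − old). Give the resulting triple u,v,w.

start (2,3,8) = (f(1,0),f(0,1),f(1,1))
replace slot 2: 2·(2+8) − 3 = 17 → (2,17,8)
replace slot 3: 2·(2+17) − 8 = 30 → (2,17,30)
replace slot 1: 2·(17+30) − 2 = 92 → (92,17,30)
replace slot 2: 2·(92+30) − 17 = 227 → (92,227,30)

92,227,30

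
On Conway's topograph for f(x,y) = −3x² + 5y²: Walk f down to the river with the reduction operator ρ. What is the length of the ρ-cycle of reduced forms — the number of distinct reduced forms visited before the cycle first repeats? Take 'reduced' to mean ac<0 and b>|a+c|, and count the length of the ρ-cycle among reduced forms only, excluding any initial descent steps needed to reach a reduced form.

D = 60, ⌊√D⌋ = 7
descent: ρ → (5,0,-3)
descent: ρ → (-3,6,2)  [lands on river]
river: ρ → (2,6,-3)
ρ-cycle length = 2 (tail of 2 descent steps not counted)

2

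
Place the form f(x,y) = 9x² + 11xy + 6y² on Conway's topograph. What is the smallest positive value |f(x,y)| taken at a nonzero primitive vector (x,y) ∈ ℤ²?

translate: b→-7 (≡11 mod 18), so (9,11,6)→(9,-7,4)
flip: (9,-7,4)→(4,7,9)
translate: b→-1 (≡7 mod 8), so (4,7,9)→(4,-1,6)
reduced (well bottom): (4,-1,6) with a≤c, −a<b≤a
well minimum = a = 4

4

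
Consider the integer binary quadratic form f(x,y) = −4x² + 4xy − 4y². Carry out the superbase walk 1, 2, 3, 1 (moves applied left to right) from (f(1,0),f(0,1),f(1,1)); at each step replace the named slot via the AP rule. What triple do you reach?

start (-4,-4,-4) = (f(1,0),f(0,1),f(1,1))
replace slot 1: 2·((-4)+(-4)) − (-4) = -12 → (-12,-4,-4)
replace slot 2: 2·((-12)+(-4)) − (-4) = -28 → (-12,-28,-4)
replace slot 3: 2·((-12)+(-28)) − (-4) = -76 → (-12,-28,-76)
replace slot 1: 2·((-28)+(-76)) − (-12) = -196 → (-196,-28,-76)

-196,-28,-76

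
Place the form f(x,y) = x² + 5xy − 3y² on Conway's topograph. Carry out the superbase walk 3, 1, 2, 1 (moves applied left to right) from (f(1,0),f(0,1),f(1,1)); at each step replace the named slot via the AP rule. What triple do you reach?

start (1,-3,3) = (f(1,0),f(0,1),f(1,1))
replace slot 3: 2·(1+(-3)) − 3 = -7 → (1,-3,-7)
replace slot 1: 2·((-3)+(-7)) − 1 = -21 → (-21,-3,-7)
replace slot 2: 2·((-21)+(-7)) − (-3) = -53 → (-21,-53,-7)
replace slot 1: 2·((-53)+(-7)) − (-21) = -99 → (-99,-53,-7)

-99,-53,-7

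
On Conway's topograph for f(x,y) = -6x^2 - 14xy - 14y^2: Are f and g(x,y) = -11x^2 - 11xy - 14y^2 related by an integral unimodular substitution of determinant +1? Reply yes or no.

D₁ = -140, D₂ = -495
discriminants differ ⇒ not SL₂(ℤ)-equivalent

no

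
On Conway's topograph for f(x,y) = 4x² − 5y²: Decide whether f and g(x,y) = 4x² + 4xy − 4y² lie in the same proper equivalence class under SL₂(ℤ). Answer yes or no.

D₁ = 80, D₂ = 80
river cycle of f (length 2): (4, 8, -1), (-1, 8, 4)
river cycle of g (length 2): (-4, 4, 4), (4, 4, -4)
cycles differ ⇒ inequivalent

no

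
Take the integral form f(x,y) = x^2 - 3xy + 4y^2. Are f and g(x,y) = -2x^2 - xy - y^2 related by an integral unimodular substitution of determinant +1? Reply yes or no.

D₁ = -7, D₂ = -7
f: translate: b→1 (≡-3 mod 2), so (1,-3,4)→(1,1,2)
f: reduced (well bottom): (1,1,2) with a≤c, −a<b≤a
g is negative-definite; reduce −g:
−g: flip: (2,1,1)→(1,-1,2)
−g: translate: b→1 (≡-1 mod 2), so (1,-1,2)→(1,1,2)
−g: reduced (well bottom): (1,1,2) with a≤c, −a<b≤a
flip sign back: reduced form of g is (-1,-1,-2)
reduced forms (1, 1, 2) vs (-1, -1, -2) ⇒ inequivalent

no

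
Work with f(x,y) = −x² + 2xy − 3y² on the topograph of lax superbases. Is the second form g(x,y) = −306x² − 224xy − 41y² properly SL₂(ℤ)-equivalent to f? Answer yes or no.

D₁ = -8, D₂ = -8
f is negative-definite; reduce −f:
−f: translate: b→0 (≡-2 mod 2), so (1,-2,3)→(1,0,2)
−f: reduced (well bottom): (1,0,2) with a≤c, −a<b≤a
flip sign back: reduced form of f is (-1,0,-2)
g is negative-definite; reduce −g:
−g: flip: (306,224,41)→(41,-224,306)
−g: translate: b→22 (≡-224 mod 82), so (41,-224,306)→(41,22,3)
−g: flip: (41,22,3)→(3,-22,41)
−g: translate: b→2 (≡-22 mod 6), so (3,-22,41)→(3,2,1)
−g: flip: (3,2,1)→(1,-2,3)
−g: translate: b→0 (≡-2 mod 2), so (1,-2,3)→(1,0,2)
−g: reduced (well bottom): (1,0,2) with a≤c, −a<b≤a
flip sign back: reduced form of g is (-1,0,-2)
reduced forms (-1, 0, -2) vs (-1, 0, -2) ⇒ equivalent

yes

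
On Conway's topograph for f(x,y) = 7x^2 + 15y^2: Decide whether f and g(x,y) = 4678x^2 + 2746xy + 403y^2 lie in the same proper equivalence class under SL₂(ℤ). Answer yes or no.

D₁ = -420, D₂ = -420
f: reduced (well bottom): (7,0,15) with a≤c, −a<b≤a
g: flip: (4678,2746,403)→(403,-2746,4678)
g: translate: b→-328 (≡-2746 mod 806), so (403,-2746,4678)→(403,-328,67)
g: flip: (403,-328,67)→(67,328,403)
g: translate: b→60 (≡328 mod 134), so (67,328,403)→(67,60,15)
g: flip: (67,60,15)→(15,-60,67)
g: translate: b→0 (≡-60 mod 30), so (15,-60,67)→(15,0,7)
g: flip: (15,0,7)→(7,0,15)
g: reduced (well bottom): (7,0,15) with a≤c, −a<b≤a
reduced forms (7, 0, 15) vs (7, 0, 15) ⇒ equivalent

yes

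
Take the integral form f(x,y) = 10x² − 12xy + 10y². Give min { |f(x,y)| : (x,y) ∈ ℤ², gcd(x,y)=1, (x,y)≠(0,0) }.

translate: b→8 (≡-12 mod 20), so (10,-12,10)→(10,8,8)
flip: (10,8,8)→(8,-8,10)
translate: b→8 (≡-8 mod 16), so (8,-8,10)→(8,8,10)
reduced (well bottom): (8,8,10) with a≤c, −a<b≤a
well minimum = a = 8

8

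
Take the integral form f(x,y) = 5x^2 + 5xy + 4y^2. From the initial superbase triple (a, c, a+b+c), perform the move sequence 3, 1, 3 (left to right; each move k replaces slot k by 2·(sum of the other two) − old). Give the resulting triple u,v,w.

start (5,4,14) = (f(1,0),f(0,1),f(1,1))
replace slot 3: 2·(5+4) − 14 = 4 → (5,4,4)
replace slot 1: 2·(4+4) − 5 = 11 → (11,4,4)
replace slot 3: 2·(11+4) − 4 = 26 → (11,4,26)

11,4,26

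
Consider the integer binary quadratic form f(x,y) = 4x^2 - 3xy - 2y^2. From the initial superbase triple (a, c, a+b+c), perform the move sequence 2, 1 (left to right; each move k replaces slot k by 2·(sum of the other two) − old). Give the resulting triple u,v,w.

start (4,-2,-1) = (f(1,0),f(0,1),f(1,1))
replace slot 2: 2·(4+(-1)) − (-2) = 8 → (4,8,-1)
replace slot 1: 2·(8+(-1)) − 4 = 10 → (10,8,-1)

10,8,-1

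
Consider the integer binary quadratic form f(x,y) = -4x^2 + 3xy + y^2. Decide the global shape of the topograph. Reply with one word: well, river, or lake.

D = b²−4ac = 3² − 4·(-4)·1 = 25
D = 5² is a perfect square ⇒ form factors over ℤ ⇒ lakes

lake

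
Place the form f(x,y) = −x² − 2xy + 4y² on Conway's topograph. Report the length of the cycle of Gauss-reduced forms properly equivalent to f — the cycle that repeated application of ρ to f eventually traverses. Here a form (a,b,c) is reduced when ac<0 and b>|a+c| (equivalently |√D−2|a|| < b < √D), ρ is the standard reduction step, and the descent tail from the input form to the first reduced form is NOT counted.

D = 20, ⌊√D⌋ = 4
descent: ρ → (4,2,-1)
descent: ρ → (-1,4,1)  [lands on river]
river: ρ → (1,4,-1)
ρ-cycle length = 2 (tail of 2 descent steps not counted)

2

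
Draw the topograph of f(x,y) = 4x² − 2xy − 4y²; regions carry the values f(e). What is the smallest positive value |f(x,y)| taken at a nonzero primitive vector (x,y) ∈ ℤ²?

descent: ρ → (-4,2,4)  [lands on river]
river: ρ → (4,6,-2)
river: ρ → (-2,6,4)
river: ρ → (4,2,-4)
river: ρ → (-4,6,2)
river: ρ → (2,6,-4)
closes: descent 1, river 6
min |a| on river = 2

2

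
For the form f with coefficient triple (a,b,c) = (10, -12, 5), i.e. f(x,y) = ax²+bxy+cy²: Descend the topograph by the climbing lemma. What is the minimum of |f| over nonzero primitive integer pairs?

translate: b→8 (≡-12 mod 20), so (10,-12,5)→(10,8,3)
flip: (10,8,3)→(3,-8,10)
translate: b→-2 (≡-8 mod 6), so (3,-8,10)→(3,-2,5)
reduced (well bottom): (3,-2,5) with a≤c, −a<b≤a
well minimum = a = 3

3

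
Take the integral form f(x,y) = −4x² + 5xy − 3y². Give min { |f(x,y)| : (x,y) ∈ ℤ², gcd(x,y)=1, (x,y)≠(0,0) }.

translate: b→3 (≡-5 mod 8), so (4,-5,3)→(4,3,2)
flip: (4,3,2)→(2,-3,4)
translate: b→1 (≡-3 mod 4), so (2,-3,4)→(2,1,3)
reduced (well bottom): (2,1,3) with a≤c, −a<b≤a
well minimum |f| = |-2| = 2 (negative-definite)

2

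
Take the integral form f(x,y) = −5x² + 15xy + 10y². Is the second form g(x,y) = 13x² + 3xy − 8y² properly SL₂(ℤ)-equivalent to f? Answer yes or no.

D₁ = 425, D₂ = 425
river cycle of f (length 6): (10, 5, -10), (-10, 15, 5), (5, 15, -10), (-10, 5, 10), (10, 15, -5), (-5, 15, 10)
river cycle of g (length 10): (-8, 13, 8), (8, 19, -2), (-2, 17, 17), (17, 17, -2), (-2, 19, 8), (8, 13, -8), (-8, 19, 2), (2, 17, -17), (-17, 17, 2), (2, 19, -8)
cycles differ ⇒ inequivalent

no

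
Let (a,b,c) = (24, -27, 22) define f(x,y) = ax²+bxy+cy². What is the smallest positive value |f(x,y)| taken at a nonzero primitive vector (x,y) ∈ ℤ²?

translate: b→21 (≡-27 mod 48), so (24,-27,22)→(24,21,19)
flip: (24,21,19)→(19,-21,24)
translate: b→17 (≡-21 mod 38), so (19,-21,24)→(19,17,22)
reduced (well bottom): (19,17,22) with a≤c, −a<b≤a
well minimum = a = 19

19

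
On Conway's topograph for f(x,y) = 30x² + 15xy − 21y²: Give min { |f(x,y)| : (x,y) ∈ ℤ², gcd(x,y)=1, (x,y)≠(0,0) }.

river: ρ → (-21,27,24)
river: ρ → (24,21,-24)
river: ρ → (-24,27,21)
river: ρ → (21,15,-30)
river: ρ → (-30,45,6)
river: ρ → (6,51,-6)
river: ρ → (-6,45,30)
river: ρ → (30,15,-21)
closes: descent 0, river 8
min |a| on river = 6

6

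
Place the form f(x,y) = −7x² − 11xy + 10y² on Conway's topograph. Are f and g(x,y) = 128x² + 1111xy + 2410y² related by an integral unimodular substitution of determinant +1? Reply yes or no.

D₁ = 401, D₂ = 401
river cycle of f (length 10): (10, 11, -7), (-7, 17, 4), (4, 15, -11), (-11, 7, 8), (8, 9, -10), (-10, 11, 7), (7, 17, -4), (-4, 15, 11), (11, 7, -8), (-8, 9, 10)
river cycle of g (length 10): (-7, 17, 4), (4, 15, -11), (-11, 7, 8), (8, 9, -10), (-10, 11, 7), (7, 17, -4), (-4, 15, 11), (11, 7, -8), (-8, 9, 10), (10, 11, -7)
cycles coincide ⇒ equivalent

yes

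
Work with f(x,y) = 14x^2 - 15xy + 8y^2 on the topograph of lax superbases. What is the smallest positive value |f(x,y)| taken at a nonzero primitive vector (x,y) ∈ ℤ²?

translate: b→13 (≡-15 mod 28), so (14,-15,8)→(14,13,7)
flip: (14,13,7)→(7,-13,14)
translate: b→1 (≡-13 mod 14), so (7,-13,14)→(7,1,8)
reduced (well bottom): (7,1,8) with a≤c, −a<b≤a
well minimum = a = 7

7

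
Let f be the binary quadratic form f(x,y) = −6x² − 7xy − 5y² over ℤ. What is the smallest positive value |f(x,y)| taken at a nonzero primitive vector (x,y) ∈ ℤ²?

translate: b→-5 (≡7 mod 12), so (6,7,5)→(6,-5,4)
flip: (6,-5,4)→(4,5,6)
translate: b→-3 (≡5 mod 8), so (4,5,6)→(4,-3,5)
reduced (well bottom): (4,-3,5) with a≤c, −a<b≤a
well minimum |f| = |-4| = 4 (negative-definite)

4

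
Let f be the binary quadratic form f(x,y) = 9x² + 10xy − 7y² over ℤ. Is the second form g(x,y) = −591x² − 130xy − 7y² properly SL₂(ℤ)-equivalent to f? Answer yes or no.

D₁ = 352, D₂ = 352
river cycle of f (length 6): (-7, 18, 1), (1, 18, -7), (-7, 10, 9), (9, 8, -8), (-8, 8, 9), (9, 10, -7)
river cycle of g (length 6): (-7, 18, 1), (1, 18, -7), (-7, 10, 9), (9, 8, -8), (-8, 8, 9), (9, 10, -7)
cycles coincide ⇒ equivalent

yes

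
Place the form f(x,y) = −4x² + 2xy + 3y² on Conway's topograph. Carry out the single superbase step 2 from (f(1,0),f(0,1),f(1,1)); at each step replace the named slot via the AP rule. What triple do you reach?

start (-4,3,1) = (f(1,0),f(0,1),f(1,1))
replace slot 2: 2·((-4)+1) − 3 = -9 → (-4,-9,1)

-4,-9,1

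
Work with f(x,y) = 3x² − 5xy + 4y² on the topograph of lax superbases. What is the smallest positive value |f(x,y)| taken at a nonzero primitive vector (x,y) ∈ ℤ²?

translate: b→1 (≡-5 mod 6), so (3,-5,4)→(3,1,2)
flip: (3,1,2)→(2,-1,3)
reduced (well bottom): (2,-1,3) with a≤c, −a<b≤a
well minimum = a = 2

2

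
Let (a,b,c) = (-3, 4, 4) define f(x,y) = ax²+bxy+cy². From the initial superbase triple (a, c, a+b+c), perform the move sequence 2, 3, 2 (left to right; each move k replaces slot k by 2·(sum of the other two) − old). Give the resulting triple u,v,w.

start (-3,4,5) = (f(1,0),f(0,1),f(1,1))
replace slot 2: 2·((-3)+5) − 4 = 0 → (-3,0,5)
replace slot 3: 2·((-3)+0) − 5 = -11 → (-3,0,-11)
replace slot 2: 2·((-3)+(-11)) − 0 = -28 → (-3,-28,-11)

-3,-28,-11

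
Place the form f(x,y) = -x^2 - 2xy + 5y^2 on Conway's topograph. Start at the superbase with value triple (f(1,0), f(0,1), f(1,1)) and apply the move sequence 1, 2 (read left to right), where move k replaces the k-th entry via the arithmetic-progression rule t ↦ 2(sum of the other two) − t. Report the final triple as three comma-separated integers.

start (-1,5,2) = (f(1,0),f(0,1),f(1,1))
replace slot 1: 2·(5+2) − (-1) = 15 → (15,5,2)
replace slot 2: 2·(15+2) − 5 = 29 → (15,29,2)

15,29,2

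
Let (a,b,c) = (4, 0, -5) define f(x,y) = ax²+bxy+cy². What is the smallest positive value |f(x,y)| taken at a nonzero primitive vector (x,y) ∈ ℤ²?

descent: ρ → (-5,0,4)
descent: ρ → (4,8,-1)  [lands on river]
river: ρ → (-1,8,4)
closes: descent 2, river 2
min |a| on river = 1

1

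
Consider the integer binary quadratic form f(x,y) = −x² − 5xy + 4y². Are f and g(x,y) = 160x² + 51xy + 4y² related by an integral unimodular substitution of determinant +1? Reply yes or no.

D₁ = 41, D₂ = 41
river cycle of f (length 10): (4, 5, -1), (-1, 5, 4), (4, 3, -2), (-2, 5, 2), (2, 3, -4), (-4, 5, 1), (1, 5, -4), (-4, 3, 2), (2, 5, -2), (-2, 3, 4)
river cycle of g (length 10): (4, 5, -1), (-1, 5, 4), (4, 3, -2), (-2, 5, 2), (2, 3, -4), (-4, 5, 1), (1, 5, -4), (-4, 3, 2), (2, 5, -2), (-2, 3, 4)
cycles coincide ⇒ equivalent

yes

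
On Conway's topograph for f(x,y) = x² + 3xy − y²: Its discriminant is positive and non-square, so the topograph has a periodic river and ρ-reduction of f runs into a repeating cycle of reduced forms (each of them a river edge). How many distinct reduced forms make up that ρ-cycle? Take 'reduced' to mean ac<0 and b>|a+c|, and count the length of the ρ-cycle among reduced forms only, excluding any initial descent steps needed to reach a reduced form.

D = 13, ⌊√D⌋ = 3
river: ρ → (-1,3,1)
river: ρ → (1,3,-1)
ρ-cycle length = 2 (tail of 0 descent steps not counted)

2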